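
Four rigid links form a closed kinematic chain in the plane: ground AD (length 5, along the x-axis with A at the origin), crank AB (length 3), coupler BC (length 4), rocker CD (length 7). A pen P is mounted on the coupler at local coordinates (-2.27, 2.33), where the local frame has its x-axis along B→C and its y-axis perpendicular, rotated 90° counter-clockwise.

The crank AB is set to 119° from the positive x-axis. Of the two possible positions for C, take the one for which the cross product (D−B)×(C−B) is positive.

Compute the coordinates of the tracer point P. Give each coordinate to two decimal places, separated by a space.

A=(0,0), D=(5.00,0)
B = A + 3.00·(cos119°, sin119°) = (-1.4544, 2.6239)
|BD| = 6.9674
circle(B,4.00) ∩ circle(D,7.00): a=1.1155, h=3.8413
  candidates: C₊=(1.0256,5.7623) cross=26.764; C₋=(-1.8677,-1.3547) cross=-26.764
  mode + wants cross > 0 → take C=(1.0256,5.7623) (cross=26.764)
ex = (C−B)/|BC| = (0.6200,0.7846); ey = (-0.7846,0.6200)
P = B + -2.27·ex + 2.33·ey = (-4.6899,2.2874)

-4.69 2.29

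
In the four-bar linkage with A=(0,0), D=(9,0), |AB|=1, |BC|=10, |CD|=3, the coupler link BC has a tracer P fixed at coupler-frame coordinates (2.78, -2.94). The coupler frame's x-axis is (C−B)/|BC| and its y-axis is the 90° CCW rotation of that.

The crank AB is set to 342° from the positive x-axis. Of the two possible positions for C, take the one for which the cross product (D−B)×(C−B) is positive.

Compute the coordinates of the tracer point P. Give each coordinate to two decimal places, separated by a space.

4.46 -2.32

A=(0,0), D=(9.00,0)
B = A + 1.00·(cos342°, sin342°) = (0.9511, -0.3090)
|BD| = 8.0549
circle(B,10.00) ∩ circle(D,3.00): a=9.6762, h=2.5241
  candidates: C₊=(10.5233,2.5845) cross=20.332; C₋=(10.7170,-2.4601) cross=-20.332
  mode + wants cross > 0 → take C=(10.5233,2.5845) (cross=20.332)
ex = (C−B)/|BC| = (0.9572,0.2894); ey = (-0.2894,0.9572)
P = B + 2.78·ex + -2.94·ey = (4.4628,-2.3189)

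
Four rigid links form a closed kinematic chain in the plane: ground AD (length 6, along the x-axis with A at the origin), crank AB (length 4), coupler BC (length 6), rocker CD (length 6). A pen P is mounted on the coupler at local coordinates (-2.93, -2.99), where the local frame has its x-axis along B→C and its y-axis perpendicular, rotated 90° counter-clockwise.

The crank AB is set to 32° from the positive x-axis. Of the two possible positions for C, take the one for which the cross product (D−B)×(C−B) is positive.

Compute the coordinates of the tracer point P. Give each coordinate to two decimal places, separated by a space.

2.68 -2.01

A=(0,0), D=(6.00,0)
B = A + 4.00·(cos32°, sin32°) = (3.3922, 2.1197)
|BD| = 3.3606
circle(B,6.00) ∩ circle(D,6.00): a=1.6803, h=5.7599
  candidates: C₊=(8.3291,5.5295) cross=19.357; C₋=(1.0631,-3.4098) cross=-19.357
  mode + wants cross > 0 → take C=(8.3291,5.5295) (cross=19.357)
ex = (C−B)/|BC| = (0.8228,0.5683); ey = (-0.5683,0.8228)
P = B + -2.93·ex + -2.99·ey = (2.6806,-2.0057)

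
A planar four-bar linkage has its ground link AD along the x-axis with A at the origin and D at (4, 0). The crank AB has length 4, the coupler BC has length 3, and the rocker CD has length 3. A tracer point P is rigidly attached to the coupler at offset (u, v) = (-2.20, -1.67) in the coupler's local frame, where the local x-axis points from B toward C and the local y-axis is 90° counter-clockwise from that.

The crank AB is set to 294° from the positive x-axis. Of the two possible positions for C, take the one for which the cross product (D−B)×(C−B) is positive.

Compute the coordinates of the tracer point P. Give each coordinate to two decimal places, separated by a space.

A=(0,0), D=(4.00,0)
B = A + 4.00·(cos294°, sin294°) = (1.6269, -3.6542)
|BD| = 4.3571
circle(B,3.00) ∩ circle(D,3.00): a=2.1786, h=2.0625
  candidates: C₊=(1.0837,-0.7038) cross=8.987; C₋=(4.5432,-2.9504) cross=-8.987
  mode + wants cross > 0 → take C=(1.0837,-0.7038) (cross=8.987)
ex = (C−B)/|BC| = (-0.1811,0.9835); ey = (-0.9835,-0.1811)
P = B + -2.20·ex + -1.67·ey = (3.6677,-5.5154)

3.67 -5.52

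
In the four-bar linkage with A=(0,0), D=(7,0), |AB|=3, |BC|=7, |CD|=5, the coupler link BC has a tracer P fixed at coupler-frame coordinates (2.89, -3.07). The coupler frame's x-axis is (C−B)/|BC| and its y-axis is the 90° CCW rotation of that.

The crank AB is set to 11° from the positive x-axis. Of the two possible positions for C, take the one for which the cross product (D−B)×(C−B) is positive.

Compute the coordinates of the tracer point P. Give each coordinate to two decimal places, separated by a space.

A=(0,0), D=(7.00,0)
B = A + 3.00·(cos11°, sin11°) = (2.9449, 0.5724)
|BD| = 4.0953
circle(B,7.00) ∩ circle(D,5.00): a=4.9778, h=4.9215
  candidates: C₊=(8.5618,4.7498) cross=20.155; C₋=(7.1859,-4.9965) cross=-20.155
  mode + wants cross > 0 → take C=(8.5618,4.7498) (cross=20.155)
ex = (C−B)/|BC| = (0.8024,0.5968); ey = (-0.5968,0.8024)
P = B + 2.89·ex + -3.07·ey = (7.0959,-0.1663)

7.10 -0.17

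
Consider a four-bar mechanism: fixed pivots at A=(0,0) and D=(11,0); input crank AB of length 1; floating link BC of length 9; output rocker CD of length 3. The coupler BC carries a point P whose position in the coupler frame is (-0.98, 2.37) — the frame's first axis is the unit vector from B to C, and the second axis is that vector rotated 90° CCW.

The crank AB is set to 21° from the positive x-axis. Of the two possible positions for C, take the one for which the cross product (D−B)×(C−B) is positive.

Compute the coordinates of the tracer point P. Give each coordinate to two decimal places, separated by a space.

A=(0,0), D=(11.00,0)
B = A + 1.00·(cos21°, sin21°) = (0.9336, 0.3584)
|BD| = 10.0728
circle(B,9.00) ∩ circle(D,3.00): a=8.6104, h=2.6194
  candidates: C₊=(9.6317,2.6698) cross=26.385; C₋=(9.4453,-2.5657) cross=-26.385
  mode + wants cross > 0 → take C=(9.6317,2.6698) (cross=26.385)
ex = (C−B)/|BC| = (0.9665,0.2568); ey = (-0.2568,0.9665)
P = B + -0.98·ex + 2.37·ey = (-0.6222,2.3972)

-0.62 2.40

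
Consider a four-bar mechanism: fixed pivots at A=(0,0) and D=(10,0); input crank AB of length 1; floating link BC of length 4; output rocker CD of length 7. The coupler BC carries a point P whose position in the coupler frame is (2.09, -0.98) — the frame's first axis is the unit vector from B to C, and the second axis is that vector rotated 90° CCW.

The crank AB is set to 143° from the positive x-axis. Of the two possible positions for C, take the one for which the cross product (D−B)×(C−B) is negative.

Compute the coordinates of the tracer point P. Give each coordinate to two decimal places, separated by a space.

0.91 -0.95

A=(0,0), D=(10.00,0)
B = A + 1.00·(cos143°, sin143°) = (-0.7986, 0.6018)
|BD| = 10.8154
circle(B,4.00) ∩ circle(D,7.00): a=3.8821, h=0.9640
  candidates: C₊=(3.1311,1.3483) cross=10.426; C₋=(3.0238,-0.5767) cross=-10.426
  mode - wants cross < 0 → take C=(3.0238,-0.5767) (cross=-10.426)
ex = (C−B)/|BC| = (0.9556,-0.2946); ey = (0.2946,0.9556)
P = B + 2.09·ex + -0.98·ey = (0.9098,-0.9505)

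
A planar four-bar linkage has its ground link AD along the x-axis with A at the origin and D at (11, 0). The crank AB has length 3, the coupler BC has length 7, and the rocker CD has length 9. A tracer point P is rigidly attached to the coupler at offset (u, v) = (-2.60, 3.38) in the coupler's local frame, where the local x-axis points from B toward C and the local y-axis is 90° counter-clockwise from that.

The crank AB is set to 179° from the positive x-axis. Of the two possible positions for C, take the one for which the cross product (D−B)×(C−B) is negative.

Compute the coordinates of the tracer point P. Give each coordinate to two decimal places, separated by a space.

-3.31 4.31

A=(0,0), D=(11.00,0)
B = A + 3.00·(cos179°, sin179°) = (-2.9995, 0.0524)
|BD| = 13.9996
circle(B,7.00) ∩ circle(D,9.00): a=5.8569, h=3.8336
  candidates: C₊=(2.8717,3.8640) cross=53.669; C₋=(2.8430,-3.8031) cross=-53.669
  mode - wants cross < 0 → take C=(2.8430,-3.8031) (cross=-53.669)
ex = (C−B)/|BC| = (0.8347,-0.5508); ey = (0.5508,0.8347)
P = B + -2.60·ex + 3.38·ey = (-3.3080,4.3055)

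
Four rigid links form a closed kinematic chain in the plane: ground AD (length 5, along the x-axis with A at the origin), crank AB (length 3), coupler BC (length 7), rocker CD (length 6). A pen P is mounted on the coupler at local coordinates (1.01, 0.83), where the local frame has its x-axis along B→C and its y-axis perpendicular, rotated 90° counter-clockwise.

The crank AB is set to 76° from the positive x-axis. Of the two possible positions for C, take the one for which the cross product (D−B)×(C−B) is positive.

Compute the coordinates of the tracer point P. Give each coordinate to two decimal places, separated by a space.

1.34 4.06

A=(0,0), D=(5.00,0)
B = A + 3.00·(cos76°, sin76°) = (0.7258, 2.9109)
|BD| = 5.1713
circle(B,7.00) ∩ circle(D,6.00): a=3.8426, h=5.8510
  candidates: C₊=(7.1953,5.5840) cross=30.257; C₋=(0.6083,-4.0881) cross=-30.257
  mode + wants cross > 0 → take C=(7.1953,5.5840) (cross=30.257)
ex = (C−B)/|BC| = (0.9242,0.3819); ey = (-0.3819,0.9242)
P = B + 1.01·ex + 0.83·ey = (1.3423,4.0637)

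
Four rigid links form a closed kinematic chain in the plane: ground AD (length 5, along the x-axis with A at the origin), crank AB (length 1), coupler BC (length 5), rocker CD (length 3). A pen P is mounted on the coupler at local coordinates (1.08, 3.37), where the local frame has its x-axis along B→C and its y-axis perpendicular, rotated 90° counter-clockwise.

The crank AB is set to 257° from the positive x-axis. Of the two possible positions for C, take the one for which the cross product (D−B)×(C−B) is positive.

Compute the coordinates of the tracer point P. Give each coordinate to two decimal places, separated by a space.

A=(0,0), D=(5.00,0)
B = A + 1.00·(cos257°, sin257°) = (-0.2250, -0.9744)
|BD| = 5.3150
circle(B,5.00) ∩ circle(D,3.00): a=4.1627, h=2.7699
  candidates: C₊=(3.3594,2.5117) cross=14.722; C₋=(4.3750,-2.9342) cross=-14.722
  mode + wants cross > 0 → take C=(3.3594,2.5117) (cross=14.722)
ex = (C−B)/|BC| = (0.7169,0.6972); ey = (-0.6972,0.7169)
P = B + 1.08·ex + 3.37·ey = (-1.8003,2.1945)

-1.80 2.19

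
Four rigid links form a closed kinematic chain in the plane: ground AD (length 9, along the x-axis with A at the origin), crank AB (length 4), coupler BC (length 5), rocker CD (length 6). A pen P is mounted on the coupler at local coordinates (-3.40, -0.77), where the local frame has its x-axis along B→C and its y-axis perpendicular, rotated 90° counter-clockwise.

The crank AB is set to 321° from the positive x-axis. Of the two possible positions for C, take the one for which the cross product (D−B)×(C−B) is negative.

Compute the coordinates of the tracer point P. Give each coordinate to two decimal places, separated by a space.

A=(0,0), D=(9.00,0)
B = A + 4.00·(cos321°, sin321°) = (3.1086, -2.5173)
|BD| = 6.4067
circle(B,5.00) ∩ circle(D,6.00): a=2.3449, h=4.4161
  candidates: C₊=(3.5297,2.4650) cross=28.292; C₋=(7.0000,-5.6569) cross=-28.292
  mode - wants cross < 0 → take C=(7.0000,-5.6569) (cross=-28.292)
ex = (C−B)/|BC| = (0.7783,-0.6279); ey = (0.6279,0.7783)
P = B + -3.40·ex + -0.77·ey = (-0.0211,-0.9817)

-0.02 -0.98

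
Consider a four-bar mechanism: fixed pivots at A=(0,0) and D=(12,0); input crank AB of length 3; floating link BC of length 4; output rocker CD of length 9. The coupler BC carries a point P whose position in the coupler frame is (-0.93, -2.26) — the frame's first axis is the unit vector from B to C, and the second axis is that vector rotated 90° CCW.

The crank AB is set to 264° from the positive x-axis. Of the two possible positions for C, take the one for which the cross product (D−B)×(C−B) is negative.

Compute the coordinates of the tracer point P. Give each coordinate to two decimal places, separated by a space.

A=(0,0), D=(12.00,0)
B = A + 3.00·(cos264°, sin264°) = (-0.3136, -2.9836)
|BD| = 12.6699
circle(B,4.00) ∩ circle(D,9.00): a=3.7698, h=1.3374
  candidates: C₊=(3.0353,-0.7961) cross=16.944; C₋=(3.6651,-3.3956) cross=-16.944
  mode - wants cross < 0 → take C=(3.6651,-3.3956) (cross=-16.944)
ex = (C−B)/|BC| = (0.9947,-0.1030); ey = (0.1030,0.9947)
P = B + -0.93·ex + -2.26·ey = (-1.4714,-5.1357)

-1.47 -5.14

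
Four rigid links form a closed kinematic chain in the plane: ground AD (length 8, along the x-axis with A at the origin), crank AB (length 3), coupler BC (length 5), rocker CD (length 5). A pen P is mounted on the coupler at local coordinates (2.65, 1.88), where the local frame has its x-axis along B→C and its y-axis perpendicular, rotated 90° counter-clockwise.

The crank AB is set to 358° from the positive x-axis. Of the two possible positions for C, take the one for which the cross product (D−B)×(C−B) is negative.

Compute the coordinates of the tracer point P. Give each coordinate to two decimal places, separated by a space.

5.98 -1.40

A=(0,0), D=(8.00,0)
B = A + 3.00·(cos358°, sin358°) = (2.9982, -0.1047)
|BD| = 5.0029
circle(B,5.00) ∩ circle(D,5.00): a=2.5015, h=4.3293
  candidates: C₊=(5.4085,4.2760) cross=21.659; C₋=(5.5897,-4.3807) cross=-21.659
  mode - wants cross < 0 → take C=(5.5897,-4.3807) (cross=-21.659)
ex = (C−B)/|BC| = (0.5183,-0.8552); ey = (0.8552,0.5183)
P = B + 2.65·ex + 1.88·ey = (5.9794,-1.3966)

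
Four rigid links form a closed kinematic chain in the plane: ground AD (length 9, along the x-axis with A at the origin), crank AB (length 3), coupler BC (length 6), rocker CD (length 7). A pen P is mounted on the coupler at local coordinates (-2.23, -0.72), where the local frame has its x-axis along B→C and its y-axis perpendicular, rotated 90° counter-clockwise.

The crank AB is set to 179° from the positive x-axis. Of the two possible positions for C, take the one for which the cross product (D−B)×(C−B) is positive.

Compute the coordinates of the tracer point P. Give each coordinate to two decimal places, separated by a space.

-4.74 -1.52

A=(0,0), D=(9.00,0)
B = A + 3.00·(cos179°, sin179°) = (-2.9995, 0.0524)
|BD| = 11.9997
circle(B,6.00) ∩ circle(D,7.00): a=5.4581, h=2.4917
  candidates: C₊=(2.4694,2.5202) cross=29.900; C₋=(2.4477,-2.4631) cross=-29.900
  mode + wants cross > 0 → take C=(2.4694,2.5202) (cross=29.900)
ex = (C−B)/|BC| = (0.9115,0.4113); ey = (-0.4113,0.9115)
P = B + -2.23·ex + -0.72·ey = (-4.7360,-1.5211)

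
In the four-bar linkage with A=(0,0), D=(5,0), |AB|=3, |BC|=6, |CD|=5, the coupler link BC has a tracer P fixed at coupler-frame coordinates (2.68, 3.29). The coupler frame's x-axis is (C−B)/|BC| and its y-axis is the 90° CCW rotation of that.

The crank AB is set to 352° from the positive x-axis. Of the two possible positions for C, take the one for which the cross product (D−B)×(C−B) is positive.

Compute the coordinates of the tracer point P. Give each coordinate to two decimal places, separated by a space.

1.21 3.44

A=(0,0), D=(5.00,0)
B = A + 3.00·(cos352°, sin352°) = (2.9708, -0.4175)
|BD| = 2.0717
circle(B,6.00) ∩ circle(D,5.00): a=3.6907, h=4.7306
  candidates: C₊=(5.6324,4.9599) cross=9.800; C₋=(7.5391,-4.3073) cross=-9.800
  mode + wants cross > 0 → take C=(5.6324,4.9599) (cross=9.800)
ex = (C−B)/|BC| = (0.4436,0.8962); ey = (-0.8962,0.4436)
P = B + 2.68·ex + 3.29·ey = (1.2110,3.4438)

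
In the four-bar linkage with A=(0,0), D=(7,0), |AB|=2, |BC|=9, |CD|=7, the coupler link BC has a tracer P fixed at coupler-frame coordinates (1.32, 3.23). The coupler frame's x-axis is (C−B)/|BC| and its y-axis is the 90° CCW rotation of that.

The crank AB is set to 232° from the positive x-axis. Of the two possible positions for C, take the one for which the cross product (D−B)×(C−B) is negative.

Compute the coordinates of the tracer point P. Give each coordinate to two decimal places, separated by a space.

1.75 0.24

A=(0,0), D=(7.00,0)
B = A + 2.00·(cos232°, sin232°) = (-1.2313, -1.5760)
|BD| = 8.3808
circle(B,9.00) ∩ circle(D,7.00): a=6.0995, h=6.6178
  candidates: C₊=(3.5149,6.0708) cross=55.463; C₋=(6.0039,-6.9288) cross=-55.463
  mode - wants cross < 0 → take C=(6.0039,-6.9288) (cross=-55.463)
ex = (C−B)/|BC| = (0.8039,-0.5947); ey = (0.5947,0.8039)
P = B + 1.32·ex + 3.23·ey = (1.7509,0.2355)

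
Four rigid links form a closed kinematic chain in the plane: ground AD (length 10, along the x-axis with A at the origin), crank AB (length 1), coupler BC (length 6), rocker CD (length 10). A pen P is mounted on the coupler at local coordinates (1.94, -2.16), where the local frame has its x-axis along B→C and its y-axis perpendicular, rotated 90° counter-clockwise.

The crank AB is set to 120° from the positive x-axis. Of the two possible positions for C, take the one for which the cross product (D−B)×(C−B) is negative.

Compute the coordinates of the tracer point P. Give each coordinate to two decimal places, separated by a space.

-1.99 -1.62

A=(0,0), D=(10.00,0)
B = A + 1.00·(cos120°, sin120°) = (-0.5000, 0.8660)
|BD| = 10.5357
circle(B,6.00) ∩ circle(D,10.00): a=2.2305, h=5.5700
  candidates: C₊=(2.1808,6.2338) cross=58.683; C₋=(1.2651,-4.8685) cross=-58.683
  mode - wants cross < 0 → take C=(1.2651,-4.8685) (cross=-58.683)
ex = (C−B)/|BC| = (0.2942,-0.9557); ey = (0.9557,0.2942)
P = B + 1.94·ex + -2.16·ey = (-1.9937,-1.6236)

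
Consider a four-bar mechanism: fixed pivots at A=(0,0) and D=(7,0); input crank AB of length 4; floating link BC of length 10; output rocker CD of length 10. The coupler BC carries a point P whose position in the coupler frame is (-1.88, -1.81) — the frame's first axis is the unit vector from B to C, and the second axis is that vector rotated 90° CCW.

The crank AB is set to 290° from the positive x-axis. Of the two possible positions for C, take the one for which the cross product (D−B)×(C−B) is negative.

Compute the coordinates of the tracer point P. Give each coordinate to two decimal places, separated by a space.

A=(0,0), D=(7.00,0)
B = A + 4.00·(cos290°, sin290°) = (1.3681, -3.7588)
|BD| = 6.7710
circle(B,10.00) ∩ circle(D,10.00): a=3.3855, h=9.4095
  candidates: C₊=(-1.0394,5.9471) cross=63.712; C₋=(9.4075,-9.7059) cross=-63.712
  mode - wants cross < 0 → take C=(9.4075,-9.7059) (cross=-63.712)
ex = (C−B)/|BC| = (0.8039,-0.5947); ey = (0.5947,0.8039)
P = B + -1.88·ex + -1.81·ey = (-1.2198,-4.0958)

-1.22 -4.10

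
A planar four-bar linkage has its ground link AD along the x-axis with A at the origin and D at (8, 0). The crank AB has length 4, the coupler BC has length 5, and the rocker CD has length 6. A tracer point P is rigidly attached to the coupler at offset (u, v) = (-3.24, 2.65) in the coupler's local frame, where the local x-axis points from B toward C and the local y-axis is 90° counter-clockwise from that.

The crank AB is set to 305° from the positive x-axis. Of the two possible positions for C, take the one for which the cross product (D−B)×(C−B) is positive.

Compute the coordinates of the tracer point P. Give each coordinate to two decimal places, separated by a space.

A=(0,0), D=(8.00,0)
B = A + 4.00·(cos305°, sin305°) = (2.2943, -3.2766)
|BD| = 6.5796
circle(B,5.00) ∩ circle(D,6.00): a=2.4539, h=4.3564
  candidates: C₊=(2.2528,1.7232) cross=28.664; C₋=(6.5917,-5.8324) cross=-28.664
  mode + wants cross > 0 → take C=(2.2528,1.7232) (cross=28.664)
ex = (C−B)/|BC| = (-0.0083,1.0000); ey = (-1.0000,-0.0083)
P = B + -3.24·ex + 2.65·ey = (-0.3287,-6.5385)

-0.33 -6.54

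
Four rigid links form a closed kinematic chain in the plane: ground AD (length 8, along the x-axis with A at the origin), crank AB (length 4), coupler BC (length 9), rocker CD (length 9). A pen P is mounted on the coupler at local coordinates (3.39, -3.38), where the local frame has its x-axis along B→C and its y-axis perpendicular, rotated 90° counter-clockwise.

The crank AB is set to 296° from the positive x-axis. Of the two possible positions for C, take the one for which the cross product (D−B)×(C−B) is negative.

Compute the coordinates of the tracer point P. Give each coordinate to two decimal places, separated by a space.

2.47 -8.33

A=(0,0), D=(8.00,0)
B = A + 4.00·(cos296°, sin296°) = (1.7535, -3.5952)
|BD| = 7.2072
circle(B,9.00) ∩ circle(D,9.00): a=3.6036, h=8.2471
  candidates: C₊=(0.7629,5.3501) cross=59.438; C₋=(8.9906,-8.9453) cross=-59.438
  mode - wants cross < 0 → take C=(8.9906,-8.9453) (cross=-59.438)
ex = (C−B)/|BC| = (0.8041,-0.5945); ey = (0.5945,0.8041)
P = B + 3.39·ex + -3.38·ey = (2.4702,-8.3283)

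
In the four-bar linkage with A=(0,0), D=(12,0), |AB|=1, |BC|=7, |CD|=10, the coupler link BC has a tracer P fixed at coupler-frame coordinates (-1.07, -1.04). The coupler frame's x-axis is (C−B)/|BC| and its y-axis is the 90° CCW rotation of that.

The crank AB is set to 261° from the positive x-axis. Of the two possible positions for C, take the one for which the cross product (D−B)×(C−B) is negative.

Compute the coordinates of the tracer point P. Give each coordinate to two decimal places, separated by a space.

-1.64 -0.83

A=(0,0), D=(12.00,0)
B = A + 1.00·(cos261°, sin261°) = (-0.1564, -0.9877)
|BD| = 12.1965
circle(B,7.00) ∩ circle(D,10.00): a=4.0075, h=5.7393
  candidates: C₊=(3.3731,5.0573) cross=70.000; C₋=(4.3027,-6.3837) cross=-70.000
  mode - wants cross < 0 → take C=(4.3027,-6.3837) (cross=-70.000)
ex = (C−B)/|BC| = (0.6370,-0.7709); ey = (0.7709,0.6370)
P = B + -1.07·ex + -1.04·ey = (-1.6397,-0.8254)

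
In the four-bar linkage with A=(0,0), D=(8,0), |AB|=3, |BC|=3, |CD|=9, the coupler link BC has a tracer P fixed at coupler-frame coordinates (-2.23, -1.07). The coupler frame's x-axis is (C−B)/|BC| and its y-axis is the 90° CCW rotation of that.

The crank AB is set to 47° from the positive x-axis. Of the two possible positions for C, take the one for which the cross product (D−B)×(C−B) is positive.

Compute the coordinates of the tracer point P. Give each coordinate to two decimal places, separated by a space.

A=(0,0), D=(8.00,0)
B = A + 3.00·(cos47°, sin47°) = (2.0460, 2.1941)
|BD| = 6.3454
circle(B,3.00) ∩ circle(D,9.00): a=-2.5007, h=1.6573
  candidates: C₊=(0.2726,4.6138) cross=10.516; C₋=(-0.8735,1.5037) cross=-10.516
  mode + wants cross > 0 → take C=(0.2726,4.6138) (cross=10.516)
ex = (C−B)/|BC| = (-0.5911,0.8066); ey = (-0.8066,-0.5911)
P = B + -2.23·ex + -1.07·ey = (4.2273,1.0279)

4.23 1.03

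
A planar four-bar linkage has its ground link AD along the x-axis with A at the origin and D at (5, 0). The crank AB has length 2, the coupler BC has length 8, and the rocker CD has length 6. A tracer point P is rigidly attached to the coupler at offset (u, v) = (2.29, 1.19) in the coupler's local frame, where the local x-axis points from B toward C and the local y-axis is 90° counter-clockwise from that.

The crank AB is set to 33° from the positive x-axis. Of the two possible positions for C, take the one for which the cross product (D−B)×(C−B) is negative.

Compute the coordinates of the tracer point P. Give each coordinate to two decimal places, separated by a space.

A=(0,0), D=(5.00,0)
B = A + 2.00·(cos33°, sin33°) = (1.6773, 1.0893)
|BD| = 3.4967
circle(B,8.00) ∩ circle(D,6.00): a=5.7522, h=5.5599
  candidates: C₊=(8.8753,4.5806) cross=19.441; C₋=(5.4112,-5.9859) cross=-19.441
  mode - wants cross < 0 → take C=(5.4112,-5.9859) (cross=-19.441)
ex = (C−B)/|BC| = (0.4667,-0.8844); ey = (0.8844,0.4667)
P = B + 2.29·ex + 1.19·ey = (3.7986,-0.3806)

3.80 -0.38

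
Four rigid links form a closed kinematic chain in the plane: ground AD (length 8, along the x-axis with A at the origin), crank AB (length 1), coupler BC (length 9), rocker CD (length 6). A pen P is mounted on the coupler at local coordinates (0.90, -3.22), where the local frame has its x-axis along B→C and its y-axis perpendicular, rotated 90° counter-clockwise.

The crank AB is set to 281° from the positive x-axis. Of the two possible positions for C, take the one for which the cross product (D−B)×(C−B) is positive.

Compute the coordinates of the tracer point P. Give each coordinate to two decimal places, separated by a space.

3.19 -2.46

A=(0,0), D=(8.00,0)
B = A + 1.00·(cos281°, sin281°) = (0.1908, -0.9816)
|BD| = 7.8706
circle(B,9.00) ∩ circle(D,6.00): a=6.7940, h=5.9026
  candidates: C₊=(6.1956,5.7223) cross=46.457; C₋=(7.6680,-5.9908) cross=-46.457
  mode + wants cross > 0 → take C=(6.1956,5.7223) (cross=46.457)
ex = (C−B)/|BC| = (0.6672,0.7449); ey = (-0.7449,0.6672)
P = B + 0.90·ex + -3.22·ey = (3.1898,-2.4596)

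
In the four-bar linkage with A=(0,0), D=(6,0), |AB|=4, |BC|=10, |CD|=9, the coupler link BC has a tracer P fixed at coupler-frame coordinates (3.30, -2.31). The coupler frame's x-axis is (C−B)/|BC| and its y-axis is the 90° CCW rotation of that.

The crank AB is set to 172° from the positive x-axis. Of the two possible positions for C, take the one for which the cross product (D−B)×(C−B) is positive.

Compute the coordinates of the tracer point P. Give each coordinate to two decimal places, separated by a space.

-0.08 1.62

A=(0,0), D=(6.00,0)
B = A + 4.00·(cos172°, sin172°) = (-3.9611, 0.5567)
|BD| = 9.9766
circle(B,10.00) ∩ circle(D,9.00): a=5.9405, h=8.0443
  candidates: C₊=(2.4191,8.2569) cross=80.254; C₋=(1.5213,-7.8065) cross=-80.254
  mode + wants cross > 0 → take C=(2.4191,8.2569) (cross=80.254)
ex = (C−B)/|BC| = (0.6380,0.7700); ey = (-0.7700,0.6380)
P = B + 3.30·ex + -2.31·ey = (-0.0769,1.6240)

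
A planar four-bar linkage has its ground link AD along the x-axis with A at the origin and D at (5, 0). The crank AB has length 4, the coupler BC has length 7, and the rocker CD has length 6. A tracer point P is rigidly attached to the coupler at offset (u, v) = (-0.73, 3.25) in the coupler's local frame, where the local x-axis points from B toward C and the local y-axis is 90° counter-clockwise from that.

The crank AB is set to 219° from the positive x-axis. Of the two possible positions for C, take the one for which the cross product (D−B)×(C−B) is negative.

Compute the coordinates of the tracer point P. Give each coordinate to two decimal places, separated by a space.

A=(0,0), D=(5.00,0)
B = A + 4.00·(cos219°, sin219°) = (-3.1086, -2.5173)
|BD| = 8.4903
circle(B,7.00) ∩ circle(D,6.00): a=5.0107, h=4.8880
  candidates: C₊=(0.2276,3.6366) cross=41.501; C₋=(3.1261,-5.6999) cross=-41.501
  mode - wants cross < 0 → take C=(3.1261,-5.6999) (cross=-41.501)
ex = (C−B)/|BC| = (0.8907,-0.4547); ey = (0.4547,0.8907)
P = B + -0.73·ex + 3.25·ey = (-2.2811,0.7093)

-2.28 0.71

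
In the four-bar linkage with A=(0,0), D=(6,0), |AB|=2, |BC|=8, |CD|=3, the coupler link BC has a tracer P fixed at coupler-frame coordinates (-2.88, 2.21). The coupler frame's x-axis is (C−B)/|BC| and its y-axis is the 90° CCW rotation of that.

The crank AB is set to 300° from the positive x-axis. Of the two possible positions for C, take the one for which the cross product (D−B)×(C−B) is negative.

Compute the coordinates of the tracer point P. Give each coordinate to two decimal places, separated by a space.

-2.15 0.07

A=(0,0), D=(6.00,0)
B = A + 2.00·(cos300°, sin300°) = (1.0000, -1.7321)
|BD| = 5.2915
circle(B,8.00) ∩ circle(D,3.00): a=7.8428, h=1.5783
  candidates: C₊=(7.8941,2.3265) cross=8.352; C₋=(8.9273,-0.6563) cross=-8.352
  mode - wants cross < 0 → take C=(8.9273,-0.6563) (cross=-8.352)
ex = (C−B)/|BC| = (0.9909,0.1345); ey = (-0.1345,0.9909)
P = B + -2.88·ex + 2.21·ey = (-2.1510,0.0706)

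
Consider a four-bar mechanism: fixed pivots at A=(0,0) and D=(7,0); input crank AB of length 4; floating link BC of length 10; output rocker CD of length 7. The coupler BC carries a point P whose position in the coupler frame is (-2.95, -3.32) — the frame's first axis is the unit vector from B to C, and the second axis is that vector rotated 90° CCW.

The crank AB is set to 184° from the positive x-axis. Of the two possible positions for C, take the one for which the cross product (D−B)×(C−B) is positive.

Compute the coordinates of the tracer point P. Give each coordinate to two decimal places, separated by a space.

-4.11 -4.72

A=(0,0), D=(7.00,0)
B = A + 4.00·(cos184°, sin184°) = (-3.9903, -0.2790)
|BD| = 10.9938
circle(B,10.00) ∩ circle(D,7.00): a=7.8164, h=6.2373
  candidates: C₊=(3.6653,6.1547) cross=68.572; C₋=(3.9819,-6.3159) cross=-68.572
  mode + wants cross > 0 → take C=(3.6653,6.1547) (cross=68.572)
ex = (C−B)/|BC| = (0.7656,0.6434); ey = (-0.6434,0.7656)
P = B + -2.95·ex + -3.32·ey = (-4.1127,-4.7186)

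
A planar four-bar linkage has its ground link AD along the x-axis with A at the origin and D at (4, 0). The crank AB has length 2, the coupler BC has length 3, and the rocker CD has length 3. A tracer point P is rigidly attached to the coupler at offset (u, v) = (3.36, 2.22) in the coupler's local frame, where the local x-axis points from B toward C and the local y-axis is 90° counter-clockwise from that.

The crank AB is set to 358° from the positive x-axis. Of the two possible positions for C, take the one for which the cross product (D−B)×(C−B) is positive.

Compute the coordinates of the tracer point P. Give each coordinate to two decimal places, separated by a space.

A=(0,0), D=(4.00,0)
B = A + 2.00·(cos358°, sin358°) = (1.9988, -0.0698)
|BD| = 2.0024
circle(B,3.00) ∩ circle(D,3.00): a=1.0012, h=2.8280
  candidates: C₊=(2.9008,2.7914) cross=5.663; C₋=(3.0980,-2.8612) cross=-5.663
  mode + wants cross > 0 → take C=(2.9008,2.7914) (cross=5.663)
ex = (C−B)/|BC| = (0.3007,0.9537); ey = (-0.9537,0.3007)
P = B + 3.36·ex + 2.22·ey = (0.8918,3.8022)

0.89 3.80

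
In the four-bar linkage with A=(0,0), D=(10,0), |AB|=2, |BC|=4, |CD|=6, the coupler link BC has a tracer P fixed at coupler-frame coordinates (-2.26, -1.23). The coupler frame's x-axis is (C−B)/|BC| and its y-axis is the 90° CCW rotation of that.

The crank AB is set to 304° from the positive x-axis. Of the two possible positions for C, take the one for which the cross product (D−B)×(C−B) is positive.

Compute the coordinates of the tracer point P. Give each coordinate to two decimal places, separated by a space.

A=(0,0), D=(10.00,0)
B = A + 2.00·(cos304°, sin304°) = (1.1184, -1.6581)
|BD| = 9.0351
circle(B,4.00) ∩ circle(D,6.00): a=3.4107, h=2.0897
  candidates: C₊=(4.0877,1.0221) cross=18.881; C₋=(4.8547,-3.0864) cross=-18.881
  mode + wants cross > 0 → take C=(4.0877,1.0221) (cross=18.881)
ex = (C−B)/|BC| = (0.7423,0.6700); ey = (-0.6700,0.7423)
P = B + -2.26·ex + -1.23·ey = (0.2649,-4.0854)

0.26 -4.09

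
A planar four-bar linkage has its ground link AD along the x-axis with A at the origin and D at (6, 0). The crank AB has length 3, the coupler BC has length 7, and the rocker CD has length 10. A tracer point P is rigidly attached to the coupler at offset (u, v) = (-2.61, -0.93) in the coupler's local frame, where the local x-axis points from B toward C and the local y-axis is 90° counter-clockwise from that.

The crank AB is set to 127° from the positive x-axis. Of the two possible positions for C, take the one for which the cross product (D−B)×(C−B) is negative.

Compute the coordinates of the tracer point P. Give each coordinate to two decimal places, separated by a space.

A=(0,0), D=(6.00,0)
B = A + 3.00·(cos127°, sin127°) = (-1.8054, 2.3959)
|BD| = 8.1649
circle(B,7.00) ∩ circle(D,10.00): a=0.9593, h=6.9340
  candidates: C₊=(1.1463,8.7431) cross=56.615; C₋=(-2.9231,-4.5143) cross=-56.615
  mode - wants cross < 0 → take C=(-2.9231,-4.5143) (cross=-56.615)
ex = (C−B)/|BC| = (-0.1597,-0.9872); ey = (0.9872,-0.1597)
P = B + -2.61·ex + -0.93·ey = (-2.3068,5.1209)

-2.31 5.12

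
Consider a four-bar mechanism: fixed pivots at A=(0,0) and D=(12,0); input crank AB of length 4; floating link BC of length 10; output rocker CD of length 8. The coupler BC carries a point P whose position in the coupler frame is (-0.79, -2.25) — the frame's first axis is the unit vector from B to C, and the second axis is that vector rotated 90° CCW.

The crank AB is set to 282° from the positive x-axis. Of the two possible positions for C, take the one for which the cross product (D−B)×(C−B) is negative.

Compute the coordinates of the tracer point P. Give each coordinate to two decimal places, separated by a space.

A=(0,0), D=(12.00,0)
B = A + 4.00·(cos282°, sin282°) = (0.8316, -3.9126)
|BD| = 11.8339
circle(B,10.00) ∩ circle(D,8.00): a=7.4380, h=6.6840
  candidates: C₊=(5.6414,4.8547) cross=79.098; C₋=(10.0613,-7.7615) cross=-79.098
  mode - wants cross < 0 → take C=(10.0613,-7.7615) (cross=-79.098)
ex = (C−B)/|BC| = (0.9230,-0.3849); ey = (0.3849,0.9230)
P = B + -0.79·ex + -2.25·ey = (-0.7635,-5.6852)

-0.76 -5.69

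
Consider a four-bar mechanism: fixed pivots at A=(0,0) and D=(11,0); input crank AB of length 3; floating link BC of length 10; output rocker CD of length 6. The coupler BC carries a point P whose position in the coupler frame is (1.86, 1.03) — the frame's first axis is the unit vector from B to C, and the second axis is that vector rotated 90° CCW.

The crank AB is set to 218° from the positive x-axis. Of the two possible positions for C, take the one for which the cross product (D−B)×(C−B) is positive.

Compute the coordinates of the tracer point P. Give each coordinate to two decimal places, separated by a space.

A=(0,0), D=(11.00,0)
B = A + 3.00·(cos218°, sin218°) = (-2.3640, -1.8470)
|BD| = 13.4911
circle(B,10.00) ∩ circle(D,6.00): a=9.1175, h=4.1075
  candidates: C₊=(6.1053,3.4701) cross=55.415; C₋=(7.2299,-4.6676) cross=-55.415
  mode + wants cross > 0 → take C=(6.1053,3.4701) (cross=55.415)
ex = (C−B)/|BC| = (0.8469,0.5317); ey = (-0.5317,0.8469)
P = B + 1.86·ex + 1.03·ey = (-1.3364,0.0143)

-1.34 0.01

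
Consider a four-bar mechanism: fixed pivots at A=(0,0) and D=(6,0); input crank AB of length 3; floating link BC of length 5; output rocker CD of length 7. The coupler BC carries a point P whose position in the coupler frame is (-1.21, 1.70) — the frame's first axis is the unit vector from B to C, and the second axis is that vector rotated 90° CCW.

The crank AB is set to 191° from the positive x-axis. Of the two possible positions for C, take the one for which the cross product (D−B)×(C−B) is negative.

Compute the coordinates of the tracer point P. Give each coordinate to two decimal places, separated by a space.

-2.51 1.47

A=(0,0), D=(6.00,0)
B = A + 3.00·(cos191°, sin191°) = (-2.9449, -0.5724)
|BD| = 8.9632
circle(B,5.00) ∩ circle(D,7.00): a=3.1428, h=3.8888
  candidates: C₊=(-0.0569,3.5092) cross=34.856; C₋=(0.4398,-4.2526) cross=-34.856
  mode - wants cross < 0 → take C=(0.4398,-4.2526) (cross=-34.856)
ex = (C−B)/|BC| = (0.6769,-0.7360); ey = (0.7360,0.6769)
P = B + -1.21·ex + 1.70·ey = (-2.5127,1.4690)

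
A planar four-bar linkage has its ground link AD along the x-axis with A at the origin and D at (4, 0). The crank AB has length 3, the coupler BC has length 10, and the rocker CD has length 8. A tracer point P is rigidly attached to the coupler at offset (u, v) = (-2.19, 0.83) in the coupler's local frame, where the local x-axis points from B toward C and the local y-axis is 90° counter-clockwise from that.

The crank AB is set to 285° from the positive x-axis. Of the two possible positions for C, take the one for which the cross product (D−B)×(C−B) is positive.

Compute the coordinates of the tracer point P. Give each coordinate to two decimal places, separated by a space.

A=(0,0), D=(4.00,0)
B = A + 3.00·(cos285°, sin285°) = (0.7765, -2.8978)
|BD| = 4.3346
circle(B,10.00) ∩ circle(D,8.00): a=6.3200, h=7.7497
  candidates: C₊=(0.2956,7.0907) cross=33.592; C₋=(10.6574,-4.4361) cross=-33.592
  mode + wants cross > 0 → take C=(0.2956,7.0907) (cross=33.592)
ex = (C−B)/|BC| = (-0.0481,0.9988); ey = (-0.9988,-0.0481)
P = B + -2.19·ex + 0.83·ey = (0.0527,-5.1252)

0.05 -5.13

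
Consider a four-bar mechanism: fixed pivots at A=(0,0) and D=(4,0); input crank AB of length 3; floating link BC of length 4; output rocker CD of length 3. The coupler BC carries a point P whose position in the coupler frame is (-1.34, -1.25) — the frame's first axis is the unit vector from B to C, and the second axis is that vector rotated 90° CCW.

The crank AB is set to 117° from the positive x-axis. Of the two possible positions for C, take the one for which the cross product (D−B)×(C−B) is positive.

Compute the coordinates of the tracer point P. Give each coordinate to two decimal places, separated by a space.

-2.70 1.42

A=(0,0), D=(4.00,0)
B = A + 3.00·(cos117°, sin117°) = (-1.3620, 2.6730)
|BD| = 5.9913
circle(B,4.00) ∩ circle(D,3.00): a=3.5798, h=1.7846
  candidates: C₊=(2.6380,2.6730) cross=10.692; C₋=(1.0456,-0.5213) cross=-10.692
  mode + wants cross > 0 → take C=(2.6380,2.6730) (cross=10.692)
ex = (C−B)/|BC| = (1.0000,0.0000); ey = (-0.0000,1.0000)
P = B + -1.34·ex + -1.25·ey = (-2.7020,1.4230)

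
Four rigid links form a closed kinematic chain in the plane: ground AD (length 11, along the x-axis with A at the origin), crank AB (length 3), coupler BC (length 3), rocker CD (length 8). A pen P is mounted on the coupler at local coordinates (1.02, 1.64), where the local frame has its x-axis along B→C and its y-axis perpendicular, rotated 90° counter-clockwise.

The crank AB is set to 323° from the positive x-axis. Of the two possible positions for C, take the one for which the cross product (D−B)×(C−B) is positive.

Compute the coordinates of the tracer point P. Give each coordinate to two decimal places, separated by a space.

1.03 -0.44

A=(0,0), D=(11.00,0)
B = A + 3.00·(cos323°, sin323°) = (2.3959, -1.8054)
|BD| = 8.7915
circle(B,3.00) ∩ circle(D,8.00): a=1.2677, h=2.7190
  candidates: C₊=(3.0782,1.1159) cross=23.904; C₋=(4.1950,-4.2061) cross=-23.904
  mode + wants cross > 0 → take C=(3.0782,1.1159) (cross=23.904)
ex = (C−B)/|BC| = (0.2274,0.9738); ey = (-0.9738,0.2274)
P = B + 1.02·ex + 1.64·ey = (1.0309,-0.4392)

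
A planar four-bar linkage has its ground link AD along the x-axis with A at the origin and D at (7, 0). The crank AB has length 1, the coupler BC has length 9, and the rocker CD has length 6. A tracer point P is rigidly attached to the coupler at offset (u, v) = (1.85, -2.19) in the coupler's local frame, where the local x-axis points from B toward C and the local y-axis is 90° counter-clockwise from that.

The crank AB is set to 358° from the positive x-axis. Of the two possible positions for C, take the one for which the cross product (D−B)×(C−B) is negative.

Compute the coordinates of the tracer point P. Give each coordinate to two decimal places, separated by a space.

A=(0,0), D=(7.00,0)
B = A + 1.00·(cos358°, sin358°) = (0.9994, -0.0349)
|BD| = 6.0007
circle(B,9.00) ∩ circle(D,6.00): a=6.7499, h=5.9530
  candidates: C₊=(7.7146,5.9573) cross=35.722; C₋=(7.7838,-5.9486) cross=-35.722
  mode - wants cross < 0 → take C=(7.7838,-5.9486) (cross=-35.722)
ex = (C−B)/|BC| = (0.7538,-0.6571); ey = (0.6571,0.7538)
P = B + 1.85·ex + -2.19·ey = (0.9550,-2.9014)

0.95 -2.90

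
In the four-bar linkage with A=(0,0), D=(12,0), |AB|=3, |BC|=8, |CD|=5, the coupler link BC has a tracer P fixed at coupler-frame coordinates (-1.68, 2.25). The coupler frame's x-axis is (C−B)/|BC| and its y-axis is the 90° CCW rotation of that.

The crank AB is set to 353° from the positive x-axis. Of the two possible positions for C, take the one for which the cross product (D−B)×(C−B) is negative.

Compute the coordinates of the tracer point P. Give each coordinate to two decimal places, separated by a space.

A=(0,0), D=(12.00,0)
B = A + 3.00·(cos353°, sin353°) = (2.9776, -0.3656)
|BD| = 9.0298
circle(B,8.00) ∩ circle(D,5.00): a=6.6744, h=4.4105
  candidates: C₊=(9.4680,4.3115) cross=39.826; C₋=(9.8251,-4.5022) cross=-39.826
  mode - wants cross < 0 → take C=(9.8251,-4.5022) (cross=-39.826)
ex = (C−B)/|BC| = (0.8559,-0.5171); ey = (0.5171,0.8559)
P = B + -1.68·ex + 2.25·ey = (2.7031,2.4289)

2.70 2.43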